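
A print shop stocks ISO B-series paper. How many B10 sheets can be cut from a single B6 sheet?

16

B6 = 125 × 176 mm; B10 = 31 × 44 mm.
Each halving step doubles the count; 4 steps from B6 to B10.
2^4 = 16.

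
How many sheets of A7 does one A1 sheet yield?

Each ISO step halves the sheet: 1 × A1 → 2 × A2 → 4 × A3 → 8 × A4 → …
From A1 to A7 is 6 halving steps: 2^6 = 64.

64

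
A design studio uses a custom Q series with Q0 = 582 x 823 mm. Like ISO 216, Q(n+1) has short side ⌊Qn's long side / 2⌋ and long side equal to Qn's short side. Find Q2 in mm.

Q1: ⌊823/2⌋ × 582 = 411 × 582 mm
Q2: ⌊582/2⌋ × 411 = 291 × 411 mm

291 × 411 mm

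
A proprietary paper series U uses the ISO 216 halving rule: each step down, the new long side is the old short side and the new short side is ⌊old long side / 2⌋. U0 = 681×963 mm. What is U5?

U1: ⌊963/2⌋ × 681 = 481 × 681 mm
U2: ⌊681/2⌋ × 481 = 340 × 481 mm
U3: ⌊481/2⌋ × 340 = 240 × 340 mm
U4: ⌊340/2⌋ × 240 = 170 × 240 mm
U5: ⌊240/2⌋ × 170 = 120 × 170 mm

120 × 170 mm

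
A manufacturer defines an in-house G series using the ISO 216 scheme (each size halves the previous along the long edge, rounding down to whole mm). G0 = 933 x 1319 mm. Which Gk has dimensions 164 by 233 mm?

G5

G0: 933 × 1319 mm
G1: 659 × 933 mm
G2: 466 × 659 mm
G3: 329 × 466 mm
G4: 233 × 329 mm
G5: 164 × 233 mm
G6: 116 × 164 mm
→ matches G5.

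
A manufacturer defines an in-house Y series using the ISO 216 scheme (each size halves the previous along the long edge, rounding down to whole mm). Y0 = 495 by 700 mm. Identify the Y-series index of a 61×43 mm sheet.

Y7

Y0: 495 × 700 mm
Y1: 350 × 495 mm
Y2: 247 × 350 mm
Y3: 175 × 247 mm
Y4: 123 × 175 mm
Y5: 87 × 123 mm
Y6: 61 × 87 mm
Y7: 43 × 61 mm
Y8: 30 × 43 mm
→ matches Y7.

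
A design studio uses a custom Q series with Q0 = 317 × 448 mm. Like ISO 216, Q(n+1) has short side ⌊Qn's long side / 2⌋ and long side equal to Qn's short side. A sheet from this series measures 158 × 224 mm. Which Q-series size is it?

Q0: 317 × 448 mm
Q1: 224 × 317 mm
Q2: 158 × 224 mm
Q3: 112 × 158 mm
→ matches Q2.

Q2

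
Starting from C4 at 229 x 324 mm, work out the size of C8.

C5: ⌊324/2⌋ × 229 = 162 × 229 mm
C6: ⌊229/2⌋ × 162 = 114 × 162 mm
C7: ⌊162/2⌋ × 114 = 81 × 114 mm
C8: ⌊114/2⌋ × 81 = 57 × 81 mm

57 × 81 mm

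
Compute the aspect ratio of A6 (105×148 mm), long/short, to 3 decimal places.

1.410

148 / 105 = 1.410
ISO 216 targets √2 ≈ 1.414; the -0.005 deviation is from mm rounding.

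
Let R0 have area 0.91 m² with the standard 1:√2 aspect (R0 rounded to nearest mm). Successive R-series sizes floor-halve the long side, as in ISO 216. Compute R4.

Let R0's short side be w mm. w · w√2 = 0.91 m² = 910,000 mm², so w ≈ 802.2 mm and w√2 ≈ 1134.4 mm → R0 = 802 × 1134 mm.
R1: ⌊1134/2⌋ × 802 = 567 × 802 mm
R2: ⌊802/2⌋ × 567 = 401 × 567 mm
R3: ⌊567/2⌋ × 401 = 283 × 401 mm
R4: ⌊401/2⌋ × 283 = 200 × 283 mm

200 × 283 mm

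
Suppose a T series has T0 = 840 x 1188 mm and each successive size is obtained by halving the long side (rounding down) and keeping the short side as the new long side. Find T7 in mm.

74 × 105 mm

T1 = 594 × 840 mm (from T0 by 1 halving).
T2: ⌊840/2⌋ × 594 = 420 × 594 mm
T3: ⌊594/2⌋ × 420 = 297 × 420 mm
T4: ⌊420/2⌋ × 297 = 210 × 297 mm
T5: ⌊297/2⌋ × 210 = 148 × 210 mm
T6: ⌊210/2⌋ × 148 = 105 × 148 mm
T7: ⌊148/2⌋ × 105 = 74 × 105 mm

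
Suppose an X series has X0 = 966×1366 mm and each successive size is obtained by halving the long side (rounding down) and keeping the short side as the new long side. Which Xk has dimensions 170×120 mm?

X0: 966 × 1366 mm
X1: 683 × 966 mm
X2: 483 × 683 mm
X3: 341 × 483 mm
X4: 241 × 341 mm
X5: 170 × 241 mm
X6: 120 × 170 mm
X7: 85 × 120 mm
→ matches X6.

X6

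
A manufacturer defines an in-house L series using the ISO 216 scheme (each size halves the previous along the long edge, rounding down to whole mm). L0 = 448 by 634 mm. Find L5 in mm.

79 × 112 mm

L1: ⌊634/2⌋ × 448 = 317 × 448 mm
L2: ⌊448/2⌋ × 317 = 224 × 317 mm
L3: ⌊317/2⌋ × 224 = 158 × 224 mm
L4: ⌊224/2⌋ × 158 = 112 × 158 mm
L5: ⌊158/2⌋ × 112 = 79 × 112 mm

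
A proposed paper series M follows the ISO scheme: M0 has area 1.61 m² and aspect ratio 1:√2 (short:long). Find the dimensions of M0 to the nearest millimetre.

Let the short side be w mm. Then w · w√2 = 1.61 m² = 1,610,000 mm².
w² = 1,610,000/√2, so w ≈ 1067.0 mm; long side = w√2 ≈ 1508.9 mm.

1067 × 1509 mm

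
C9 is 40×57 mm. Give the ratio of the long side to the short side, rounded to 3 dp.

57 / 40 = 1.425
ISO 216 targets √2 ≈ 1.414; the +0.011 deviation is from mm rounding.

1.425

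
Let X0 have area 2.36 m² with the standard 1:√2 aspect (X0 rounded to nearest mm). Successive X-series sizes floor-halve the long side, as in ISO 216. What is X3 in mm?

Let X0's short side be w mm. w · w√2 = 2.36 m² = 2,360,000 mm², so w ≈ 1291.8 mm and w√2 ≈ 1826.9 mm → X0 = 1292 × 1827 mm.
X1: ⌊1827/2⌋ × 1292 = 913 × 1292 mm
X2: ⌊1292/2⌋ × 913 = 646 × 913 mm
X3: ⌊913/2⌋ × 646 = 456 × 646 mm

456 × 646 mm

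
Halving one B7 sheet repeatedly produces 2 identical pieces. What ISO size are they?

2 = 2^1, so 1 halving step.
B7 → B8 → … → B8 after 1 step.

B8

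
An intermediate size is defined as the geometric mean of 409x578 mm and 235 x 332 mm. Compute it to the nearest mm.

Short side: √(409 · 235) = √96115 ≈ 310.0 → 310 mm
Long side: √(578 · 332) = √191896 ≈ 438.1 → 438 mm

310 × 438 mm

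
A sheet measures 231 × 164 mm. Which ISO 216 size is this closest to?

C5 (162 × 229 mm)

Aspect ratio 231/164 ≈ 1.409 — close to the ISO √2 ≈ 1.414.
In the C-series (envelope sizes, between A and B): C5 = 162 × 229 mm.
Off by 4 mm total — nearest standard size.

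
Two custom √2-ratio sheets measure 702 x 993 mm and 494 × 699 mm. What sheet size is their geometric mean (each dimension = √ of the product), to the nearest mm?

589 × 833 mm

Short side: √(702 · 494) = √346788 ≈ 588.9 → 589 mm
Long side: √(993 · 699) = √694107 ≈ 833.1 → 833 mm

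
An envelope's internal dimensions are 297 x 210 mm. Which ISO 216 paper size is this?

Aspect ratio 297/210 ≈ 1.414 — close to the ISO √2 ≈ 1.414.
In the A-series (A0 area = 1 m²): A4 = 210 × 297 mm.

A4 (210 × 297 mm)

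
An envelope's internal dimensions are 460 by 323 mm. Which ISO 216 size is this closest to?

Aspect ratio 460/323 ≈ 1.424 — close to the ISO √2 ≈ 1.414.
In the C-series (envelope sizes, between A and B): C3 = 324 × 458 mm.
Off by 3 mm total — nearest standard size.

C3 (324 × 458 mm)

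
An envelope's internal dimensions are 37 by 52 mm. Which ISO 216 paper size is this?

Aspect ratio 52/37 ≈ 1.405 — close to the ISO √2 ≈ 1.414.
In the A-series (A0 area = 1 m²): A9 = 37 × 52 mm.

A9 (37 × 52 mm)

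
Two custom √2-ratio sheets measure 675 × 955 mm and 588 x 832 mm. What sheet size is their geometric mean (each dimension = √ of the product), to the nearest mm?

Short side: √(675 · 588) = √396900 ≈ 630.0 → 630 mm
Long side: √(955 · 832) = √794560 ≈ 891.4 → 891 mm

630 × 891 mm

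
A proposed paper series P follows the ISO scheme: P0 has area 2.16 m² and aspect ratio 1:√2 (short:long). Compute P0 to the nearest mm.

1236 × 1748 mm

Let the short side be w mm. Then w · w√2 = 2.16 m² = 2,160,000 mm².
w² = 2,160,000/√2, so w ≈ 1235.9 mm; long side = w√2 ≈ 1747.8 mm.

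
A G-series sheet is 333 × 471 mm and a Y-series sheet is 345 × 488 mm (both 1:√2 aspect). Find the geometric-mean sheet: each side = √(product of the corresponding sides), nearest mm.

Short side: √(333 · 345) = √114885 ≈ 338.9 → 339 mm
Long side: √(471 · 488) = √229848 ≈ 479.4 → 479 mm

339 × 479 mm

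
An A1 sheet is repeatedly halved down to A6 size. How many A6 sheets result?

32

A1 = 594 × 841 mm; A6 = 105 × 148 mm.
Each halving step doubles the count; 5 steps from A1 to A6.
2^5 = 32.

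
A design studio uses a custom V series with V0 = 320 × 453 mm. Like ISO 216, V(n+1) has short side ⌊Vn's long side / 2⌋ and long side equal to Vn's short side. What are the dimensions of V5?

V1: ⌊453/2⌋ × 320 = 226 × 320 mm
V2: ⌊320/2⌋ × 226 = 160 × 226 mm
V3: ⌊226/2⌋ × 160 = 113 × 160 mm
V4: ⌊160/2⌋ × 113 = 80 × 113 mm
V5: ⌊113/2⌋ × 80 = 56 × 80 mm

56 × 80 mm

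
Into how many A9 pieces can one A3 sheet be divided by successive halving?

64

Each ISO step halves the sheet: 1 × A3 → 2 × A4 → 4 × A5 → 8 × A6 → …
From A3 to A9 is 6 halving steps: 2^6 = 64.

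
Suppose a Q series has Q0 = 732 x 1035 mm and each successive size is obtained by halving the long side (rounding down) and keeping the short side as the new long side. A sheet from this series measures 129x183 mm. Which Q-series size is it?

Q5

Q0: 732 × 1035 mm
Q1: 517 × 732 mm
Q2: 366 × 517 mm
Q3: 258 × 366 mm
Q4: 183 × 258 mm
Q5: 129 × 183 mm
Q6: 91 × 129 mm
→ matches Q5.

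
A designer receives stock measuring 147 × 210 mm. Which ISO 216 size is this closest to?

A5 (148 × 210 mm)

Aspect ratio 210/147 ≈ 1.429 — close to the ISO √2 ≈ 1.414.
In the A-series (A0 area = 1 m²): A5 = 148 × 210 mm.
Off by 1 mm total — nearest standard size.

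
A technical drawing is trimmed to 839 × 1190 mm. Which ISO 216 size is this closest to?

Aspect ratio 1190/839 ≈ 1.418 — close to the ISO √2 ≈ 1.414.
In the A-series (A0 area = 1 m²): A0 = 841 × 1189 mm.
Off by 3 mm total — nearest standard size.

A0 (841 × 1189 mm)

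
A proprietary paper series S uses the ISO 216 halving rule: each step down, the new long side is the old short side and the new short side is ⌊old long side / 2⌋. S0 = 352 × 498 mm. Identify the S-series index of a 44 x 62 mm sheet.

S6

S0: 352 × 498 mm
S1: 249 × 352 mm
S2: 176 × 249 mm
S3: 124 × 176 mm
S4: 88 × 124 mm
S5: 62 × 88 mm
S6: 44 × 62 mm
S7: 31 × 44 mm
→ matches S6.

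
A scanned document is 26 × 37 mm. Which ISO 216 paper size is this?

A10 (26 × 37 mm)

Aspect ratio 37/26 ≈ 1.423 — close to the ISO √2 ≈ 1.414.
In the A-series (A0 area = 1 m²): A10 = 26 × 37 mm.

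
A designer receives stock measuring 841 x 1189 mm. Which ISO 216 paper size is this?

Aspect ratio 1189/841 ≈ 1.414 — close to the ISO √2 ≈ 1.414.
In the A-series (A0 area = 1 m²): A0 = 841 × 1189 mm.

A0 (841 × 1189 mm)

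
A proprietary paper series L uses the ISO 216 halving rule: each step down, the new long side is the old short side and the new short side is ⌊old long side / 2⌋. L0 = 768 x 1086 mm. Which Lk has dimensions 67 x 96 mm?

L7

L0: 768 × 1086 mm
L1: 543 × 768 mm
L2: 384 × 543 mm
L3: 271 × 384 mm
L4: 192 × 271 mm
L5: 135 × 192 mm
L6: 96 × 135 mm
L7: 67 × 96 mm
L8: 48 × 67 mm
→ matches L7.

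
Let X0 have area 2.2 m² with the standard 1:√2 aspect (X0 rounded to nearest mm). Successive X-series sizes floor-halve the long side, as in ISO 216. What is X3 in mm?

Let X0's short side be w mm. w · w√2 = 2.2 m² = 2,200,000 mm², so w ≈ 1247.3 mm and w√2 ≈ 1763.9 mm → X0 = 1247 × 1764 mm.
X1: ⌊1764/2⌋ × 1247 = 882 × 1247 mm
X2: ⌊1247/2⌋ × 882 = 623 × 882 mm
X3: ⌊882/2⌋ × 623 = 441 × 623 mm

441 × 623 mm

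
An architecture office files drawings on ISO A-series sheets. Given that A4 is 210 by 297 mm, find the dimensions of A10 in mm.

26 × 37 mm

A5: ⌊297/2⌋ × 210 = 148 × 210 mm
A6: ⌊210/2⌋ × 148 = 105 × 148 mm
A7: ⌊148/2⌋ × 105 = 74 × 105 mm
A8: ⌊105/2⌋ × 74 = 52 × 74 mm
A9: ⌊74/2⌋ × 52 = 37 × 52 mm
A10: ⌊52/2⌋ × 37 = 26 × 37 mm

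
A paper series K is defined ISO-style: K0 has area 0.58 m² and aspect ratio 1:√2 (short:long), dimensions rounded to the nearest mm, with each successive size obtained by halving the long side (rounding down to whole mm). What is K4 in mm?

160 × 226 mm

Let K0's short side be w mm. w · w√2 = 0.58 m² = 580,000 mm², so w ≈ 640.4 mm and w√2 ≈ 905.7 mm → K0 = 640 × 906 mm.
K1: ⌊906/2⌋ × 640 = 453 × 640 mm
K2: ⌊640/2⌋ × 453 = 320 × 453 mm
K3: ⌊453/2⌋ × 320 = 226 × 320 mm
K4: ⌊320/2⌋ × 226 = 160 × 226 mm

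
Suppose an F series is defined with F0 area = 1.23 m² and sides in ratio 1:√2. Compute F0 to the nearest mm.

933 × 1319 mm

Let the short side be w mm. Then w · w√2 = 1.23 m² = 1,230,000 mm².
w² = 1,230,000/√2, so w ≈ 932.6 mm; long side = w√2 ≈ 1318.9 mm.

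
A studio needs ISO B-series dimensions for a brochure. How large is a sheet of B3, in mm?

353 × 500 mm

B0 = 1000 × 1414 mm (B0 has a 1000 mm short side, aspect 1:√2).
B1: ⌊1414/2⌋ × 1000 = 707 × 1000 mm
B2: ⌊1000/2⌋ × 707 = 500 × 707 mm
B3: ⌊707/2⌋ × 500 = 353 × 500 mm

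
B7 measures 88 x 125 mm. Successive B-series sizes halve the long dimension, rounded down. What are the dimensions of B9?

B8: ⌊125/2⌋ × 88 = 62 × 88 mm
B9: ⌊88/2⌋ × 62 = 44 × 62 mm

44 × 62 mm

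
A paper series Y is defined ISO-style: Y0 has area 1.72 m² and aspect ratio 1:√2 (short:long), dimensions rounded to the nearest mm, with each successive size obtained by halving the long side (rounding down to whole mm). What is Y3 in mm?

390 × 551 mm

Let Y0's short side be w mm. w · w√2 = 1.72 m² = 1,720,000 mm², so w ≈ 1102.8 mm and w√2 ≈ 1559.6 mm → Y0 = 1103 × 1560 mm.
Y1: ⌊1560/2⌋ × 1103 = 780 × 1103 mm
Y2: ⌊1103/2⌋ × 780 = 551 × 780 mm
Y3: ⌊780/2⌋ × 551 = 390 × 551 mm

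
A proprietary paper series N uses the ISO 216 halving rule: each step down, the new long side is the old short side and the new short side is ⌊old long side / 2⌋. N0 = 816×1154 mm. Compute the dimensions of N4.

204 × 288 mm

N1: ⌊1154/2⌋ × 816 = 577 × 816 mm
N2: ⌊816/2⌋ × 577 = 408 × 577 mm
N3: ⌊577/2⌋ × 408 = 288 × 408 mm
N4: ⌊408/2⌋ × 288 = 204 × 288 mm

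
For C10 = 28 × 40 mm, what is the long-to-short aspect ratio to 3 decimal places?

40 / 28 = 1.429
ISO 216 targets √2 ≈ 1.414; the +0.014 deviation is from mm rounding.

1.429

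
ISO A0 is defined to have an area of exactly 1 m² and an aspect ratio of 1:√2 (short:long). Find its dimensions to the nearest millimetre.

Let the short side be w mm. Then the long side is w√2 and w · w√2 = 10⁶ mm².
w² = 10⁶/√2, so w = 1000 / 2^(1/4) ≈ 840.9 mm; long side = 1000 · 2^(1/4) ≈ 1189.2 mm.

841 × 1189 mm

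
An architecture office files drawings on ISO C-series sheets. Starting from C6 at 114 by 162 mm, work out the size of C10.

C7: ⌊162/2⌋ × 114 = 81 × 114 mm
C8: ⌊114/2⌋ × 81 = 57 × 81 mm
C9: ⌊81/2⌋ × 57 = 40 × 57 mm
C10: ⌊57/2⌋ × 40 = 28 × 40 mm

28 × 40 mm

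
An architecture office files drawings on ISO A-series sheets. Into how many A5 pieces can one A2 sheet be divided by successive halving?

Each ISO step halves the sheet: 1 × A2 → 2 × A3 → 4 × A4 → 8 × A5
From A2 to A5 is 3 halving steps: 2^3 = 8.

8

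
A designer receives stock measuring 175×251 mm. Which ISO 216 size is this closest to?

Aspect ratio 251/175 ≈ 1.434 (ISO target is √2 ≈ 1.414).
In the B-series (B0 = 1000 × 1414 mm): B5 = 176 × 250 mm.
Off by 2 mm total — nearest standard size.

B5 (176 × 250 mm)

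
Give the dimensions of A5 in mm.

A0 = 841 × 1189 mm (A0 has area 1 m², aspect 1:√2).
A1: ⌊1189/2⌋ × 841 = 594 × 841 mm
A2: ⌊841/2⌋ × 594 = 420 × 594 mm
A3: ⌊594/2⌋ × 420 = 297 × 420 mm
A4: ⌊420/2⌋ × 297 = 210 × 297 mm
A5: ⌊297/2⌋ × 210 = 148 × 210 mm

148 × 210 mm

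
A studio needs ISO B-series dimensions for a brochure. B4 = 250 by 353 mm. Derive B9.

44 × 62 mm

B5: ⌊353/2⌋ × 250 = 176 × 250 mm
B6: ⌊250/2⌋ × 176 = 125 × 176 mm
B7: ⌊176/2⌋ × 125 = 88 × 125 mm
B8: ⌊125/2⌋ × 88 = 62 × 88 mm
B9: ⌊88/2⌋ × 62 = 44 × 62 mm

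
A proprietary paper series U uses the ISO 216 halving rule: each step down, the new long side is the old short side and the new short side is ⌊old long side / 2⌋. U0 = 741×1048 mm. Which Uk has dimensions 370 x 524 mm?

U0: 741 × 1048 mm
U1: 524 × 741 mm
U2: 370 × 524 mm
U3: 262 × 370 mm
→ matches U2.

U2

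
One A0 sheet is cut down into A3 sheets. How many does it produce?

8

Each ISO step halves the sheet: 1 × A0 → 2 × A1 → 4 × A2 → 8 × A3
From A0 to A3 is 3 halving steps: 2^3 = 8.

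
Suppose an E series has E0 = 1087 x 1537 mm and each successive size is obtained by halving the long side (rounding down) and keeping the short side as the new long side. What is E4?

E1: ⌊1537/2⌋ × 1087 = 768 × 1087 mm
E2: ⌊1087/2⌋ × 768 = 543 × 768 mm
E3: ⌊768/2⌋ × 543 = 384 × 543 mm
E4: ⌊543/2⌋ × 384 = 271 × 384 mm

271 × 384 mm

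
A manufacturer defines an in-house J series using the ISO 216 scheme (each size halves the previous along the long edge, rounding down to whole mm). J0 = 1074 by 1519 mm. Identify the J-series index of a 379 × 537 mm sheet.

J0: 1074 × 1519 mm
J1: 759 × 1074 mm
J2: 537 × 759 mm
J3: 379 × 537 mm
J4: 268 × 379 mm
→ matches J3.

J3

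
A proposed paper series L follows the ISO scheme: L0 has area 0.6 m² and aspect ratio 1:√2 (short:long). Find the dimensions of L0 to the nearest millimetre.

651 × 921 mm

Let the short side be w mm. Then w · w√2 = 0.6 m² = 600,000 mm².
w² = 600,000/√2, so w ≈ 651.4 mm; long side = w√2 ≈ 921.2 mm.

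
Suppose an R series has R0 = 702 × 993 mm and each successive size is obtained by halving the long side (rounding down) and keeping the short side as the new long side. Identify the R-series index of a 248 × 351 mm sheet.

R0: 702 × 993 mm
R1: 496 × 702 mm
R2: 351 × 496 mm
R3: 248 × 351 mm
R4: 175 × 248 mm
→ matches R3.

R3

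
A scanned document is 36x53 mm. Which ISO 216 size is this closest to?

Aspect ratio 53/36 ≈ 1.472 (ISO target is √2 ≈ 1.414).
In the A-series (A0 area = 1 m²): A9 = 37 × 52 mm.
Off by 2 mm total — nearest standard size.

A9 (37 × 52 mm)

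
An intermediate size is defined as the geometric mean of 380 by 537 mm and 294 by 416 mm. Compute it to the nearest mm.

334 × 473 mm

Short side: √(380 · 294) = √111720 ≈ 334.2 → 334 mm
Long side: √(537 · 416) = √223392 ≈ 472.6 → 473 mm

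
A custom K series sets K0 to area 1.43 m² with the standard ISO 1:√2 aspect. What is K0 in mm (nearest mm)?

Let the short side be w mm. Then w · w√2 = 1.43 m² = 1,430,000 mm².
w² = 1,430,000/√2, so w ≈ 1005.6 mm; long side = w√2 ≈ 1422.1 mm.

1006 × 1422 mm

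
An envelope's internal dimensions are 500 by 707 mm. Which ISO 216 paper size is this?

B2 (500 × 707 mm)

Aspect ratio 707/500 ≈ 1.414 — close to the ISO √2 ≈ 1.414.
In the B-series (B0 = 1000 × 1414 mm): B2 = 500 × 707 mm.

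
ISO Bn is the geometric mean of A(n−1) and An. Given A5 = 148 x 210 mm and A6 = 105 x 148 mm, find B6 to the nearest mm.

Short side: √(148 · 105) = √15540 ≈ 124.7 → 125 mm
Long side: √(210 · 148) = √31080 ≈ 176.3 → 176 mm

125 × 176 mm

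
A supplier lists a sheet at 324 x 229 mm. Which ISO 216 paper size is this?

C4 (229 × 324 mm)

Aspect ratio 324/229 ≈ 1.415 — close to the ISO √2 ≈ 1.414.
In the C-series (envelope sizes, between A and B): C4 = 229 × 324 mm.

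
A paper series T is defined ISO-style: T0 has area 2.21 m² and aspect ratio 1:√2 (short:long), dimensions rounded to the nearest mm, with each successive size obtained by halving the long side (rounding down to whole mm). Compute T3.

442 × 625 mm

Let T0's short side be w mm. w · w√2 = 2.21 m² = 2,210,000 mm², so w ≈ 1250.1 mm and w√2 ≈ 1767.9 mm → T0 = 1250 × 1768 mm.
T1: ⌊1768/2⌋ × 1250 = 884 × 1250 mm
T2: ⌊1250/2⌋ × 884 = 625 × 884 mm
T3: ⌊884/2⌋ × 625 = 442 × 625 mm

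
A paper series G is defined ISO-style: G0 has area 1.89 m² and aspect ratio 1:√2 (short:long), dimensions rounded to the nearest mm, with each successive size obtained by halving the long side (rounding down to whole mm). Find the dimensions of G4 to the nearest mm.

Let G0's short side be w mm. w · w√2 = 1.89 m² = 1,890,000 mm², so w ≈ 1156.0 mm and w√2 ≈ 1634.9 mm → G0 = 1156 × 1635 mm.
G1: ⌊1635/2⌋ × 1156 = 817 × 1156 mm
G2: ⌊1156/2⌋ × 817 = 578 × 817 mm
G3: ⌊817/2⌋ × 578 = 408 × 578 mm
G4: ⌊578/2⌋ × 408 = 289 × 408 mm

289 × 408 mm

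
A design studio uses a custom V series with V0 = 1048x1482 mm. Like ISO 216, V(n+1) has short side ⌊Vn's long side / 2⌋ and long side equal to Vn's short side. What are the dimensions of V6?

V1: ⌊1482/2⌋ × 1048 = 741 × 1048 mm
V2: ⌊1048/2⌋ × 741 = 524 × 741 mm
V3: ⌊741/2⌋ × 524 = 370 × 524 mm
V4: ⌊524/2⌋ × 370 = 262 × 370 mm
V5: ⌊370/2⌋ × 262 = 185 × 262 mm
V6: ⌊262/2⌋ × 185 = 131 × 185 mm

131 × 185 mm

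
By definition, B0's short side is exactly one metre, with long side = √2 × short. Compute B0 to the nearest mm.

1000 × 1414 mm

Short side = 1000 mm; long side = 1000√2 ≈ 1414.2 mm.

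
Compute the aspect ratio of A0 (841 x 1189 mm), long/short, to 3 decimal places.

1189 / 841 = 1.414
Matches √2 ≈ 1.414 — the ISO 216 defining ratio.

1.414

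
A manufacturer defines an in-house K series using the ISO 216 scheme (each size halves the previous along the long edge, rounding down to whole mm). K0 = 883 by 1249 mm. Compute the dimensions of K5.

K1: ⌊1249/2⌋ × 883 = 624 × 883 mm
K2: ⌊883/2⌋ × 624 = 441 × 624 mm
K3: ⌊624/2⌋ × 441 = 312 × 441 mm
K4: ⌊441/2⌋ × 312 = 220 × 312 mm
K5: ⌊312/2⌋ × 220 = 156 × 220 mm

156 × 220 mm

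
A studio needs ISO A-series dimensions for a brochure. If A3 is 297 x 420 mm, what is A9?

A4: ⌊420/2⌋ × 297 = 210 × 297 mm
A5: ⌊297/2⌋ × 210 = 148 × 210 mm
A6: ⌊210/2⌋ × 148 = 105 × 148 mm
A7: ⌊148/2⌋ × 105 = 74 × 105 mm
A8: ⌊105/2⌋ × 74 = 52 × 74 mm
A9: ⌊74/2⌋ × 52 = 37 × 52 mm

37 × 52 mm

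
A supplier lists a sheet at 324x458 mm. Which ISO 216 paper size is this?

Aspect ratio 458/324 ≈ 1.414 — close to the ISO √2 ≈ 1.414.
In the C-series (envelope sizes, between A and B): C3 = 324 × 458 mm.

C3 (324 × 458 mm)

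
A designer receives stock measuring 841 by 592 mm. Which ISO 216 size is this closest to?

Aspect ratio 841/592 ≈ 1.421 — close to the ISO √2 ≈ 1.414.
In the A-series (A0 area = 1 m²): A1 = 594 × 841 mm.
Off by 2 mm total — nearest standard size.

A1 (594 × 841 mm)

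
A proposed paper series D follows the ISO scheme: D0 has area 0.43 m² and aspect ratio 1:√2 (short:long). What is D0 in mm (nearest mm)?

Let the short side be w mm. Then w · w√2 = 0.43 m² = 430,000 mm².
w² = 430,000/√2, so w ≈ 551.4 mm; long side = w√2 ≈ 779.8 mm.

551 × 780 mm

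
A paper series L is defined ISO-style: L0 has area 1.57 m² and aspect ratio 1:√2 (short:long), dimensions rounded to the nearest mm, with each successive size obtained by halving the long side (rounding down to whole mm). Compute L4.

263 × 372 mm

Let L0's short side be w mm. w · w√2 = 1.57 m² = 1,570,000 mm², so w ≈ 1053.6 mm and w√2 ≈ 1490.1 mm → L0 = 1054 × 1490 mm.
L1: ⌊1490/2⌋ × 1054 = 745 × 1054 mm
L2: ⌊1054/2⌋ × 745 = 527 × 745 mm
L3: ⌊745/2⌋ × 527 = 372 × 527 mm
L4: ⌊527/2⌋ × 372 = 263 × 372 mm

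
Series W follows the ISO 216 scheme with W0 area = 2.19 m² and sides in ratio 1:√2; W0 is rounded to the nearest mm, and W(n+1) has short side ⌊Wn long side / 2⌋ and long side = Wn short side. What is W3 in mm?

440 × 622 mm

Let W0's short side be w mm. w · w√2 = 2.19 m² = 2,190,000 mm², so w ≈ 1244.4 mm and w√2 ≈ 1759.9 mm → W0 = 1244 × 1760 mm.
W1: ⌊1760/2⌋ × 1244 = 880 × 1244 mm
W2: ⌊1244/2⌋ × 880 = 622 × 880 mm
W3: ⌊880/2⌋ × 622 = 440 × 622 mm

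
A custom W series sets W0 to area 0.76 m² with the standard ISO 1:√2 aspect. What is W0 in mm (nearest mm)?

Let the short side be w mm. Then w · w√2 = 0.76 m² = 760,000 mm².
w² = 760,000/√2, so w ≈ 733.1 mm; long side = w√2 ≈ 1036.7 mm.

733 × 1037 mm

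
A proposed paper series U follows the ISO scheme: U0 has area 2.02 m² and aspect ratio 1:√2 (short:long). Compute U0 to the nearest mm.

1195 × 1690 mm

Let the short side be w mm. Then w · w√2 = 2.02 m² = 2,020,000 mm².
w² = 2,020,000/√2, so w ≈ 1195.1 mm; long side = w√2 ≈ 1690.2 mm.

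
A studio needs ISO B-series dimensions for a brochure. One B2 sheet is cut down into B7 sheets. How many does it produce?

32

Each ISO step halves the sheet: 1 × B2 → 2 × B3 → 4 × B4 → 8 × B5 → …
From B2 to B7 is 5 halving steps: 2^5 = 32.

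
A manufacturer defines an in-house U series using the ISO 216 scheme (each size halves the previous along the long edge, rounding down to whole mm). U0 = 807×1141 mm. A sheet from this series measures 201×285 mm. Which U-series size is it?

U0: 807 × 1141 mm
U1: 570 × 807 mm
U2: 403 × 570 mm
U3: 285 × 403 mm
U4: 201 × 285 mm
U5: 142 × 201 mm
→ matches U4.

U4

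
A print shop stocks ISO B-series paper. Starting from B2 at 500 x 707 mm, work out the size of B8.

62 × 88 mm

B3: ⌊707/2⌋ × 500 = 353 × 500 mm
B4: ⌊500/2⌋ × 353 = 250 × 353 mm
B5: ⌊353/2⌋ × 250 = 176 × 250 mm
B6: ⌊250/2⌋ × 176 = 125 × 176 mm
B7: ⌊176/2⌋ × 125 = 88 × 125 mm
B8: ⌊125/2⌋ × 88 = 62 × 88 mm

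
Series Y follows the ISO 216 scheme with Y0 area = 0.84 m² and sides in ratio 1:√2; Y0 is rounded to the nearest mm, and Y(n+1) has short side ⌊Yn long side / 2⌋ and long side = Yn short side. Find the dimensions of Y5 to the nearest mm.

Let Y0's short side be w mm. w · w√2 = 0.84 m² = 840,000 mm², so w ≈ 770.7 mm and w√2 ≈ 1089.9 mm → Y0 = 771 × 1090 mm.
Y1: ⌊1090/2⌋ × 771 = 545 × 771 mm
Y2: ⌊771/2⌋ × 545 = 385 × 545 mm
Y3: ⌊545/2⌋ × 385 = 272 × 385 mm
Y4: ⌊385/2⌋ × 272 = 192 × 272 mm
Y5: ⌊272/2⌋ × 192 = 136 × 192 mm

136 × 192 mm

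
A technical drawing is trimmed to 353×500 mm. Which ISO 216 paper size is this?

B3 (353 × 500 mm)

Aspect ratio 500/353 ≈ 1.416 — close to the ISO √2 ≈ 1.414.
In the B-series (B0 = 1000 × 1414 mm): B3 = 353 × 500 mm.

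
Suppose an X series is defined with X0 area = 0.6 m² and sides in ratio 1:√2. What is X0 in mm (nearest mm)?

651 × 921 mm

Let the short side be w mm. Then w · w√2 = 0.6 m² = 600,000 mm².
w² = 600,000/√2, so w ≈ 651.4 mm; long side = w√2 ≈ 921.2 mm.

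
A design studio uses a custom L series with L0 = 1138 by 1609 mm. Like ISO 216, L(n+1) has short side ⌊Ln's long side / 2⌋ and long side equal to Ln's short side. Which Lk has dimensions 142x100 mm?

L0: 1138 × 1609 mm
L1: 804 × 1138 mm
L2: 569 × 804 mm
L3: 402 × 569 mm
L4: 284 × 402 mm
L5: 201 × 284 mm
L6: 142 × 201 mm
L7: 100 × 142 mm
L8: 71 × 100 mm
→ matches L7.

L7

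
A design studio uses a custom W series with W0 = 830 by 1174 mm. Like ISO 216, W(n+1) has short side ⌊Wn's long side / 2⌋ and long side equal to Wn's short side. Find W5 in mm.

146 × 207 mm

W1 = 587 × 830 mm (from W0 by 1 halving).
W2: ⌊830/2⌋ × 587 = 415 × 587 mm
W3: ⌊587/2⌋ × 415 = 293 × 415 mm
W4: ⌊415/2⌋ × 293 = 207 × 293 mm
W5: ⌊293/2⌋ × 207 = 146 × 207 mm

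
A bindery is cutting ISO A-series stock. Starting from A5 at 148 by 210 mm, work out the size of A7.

A6: ⌊210/2⌋ × 148 = 105 × 148 mm
A7: ⌊148/2⌋ × 105 = 74 × 105 mm

74 × 105 mm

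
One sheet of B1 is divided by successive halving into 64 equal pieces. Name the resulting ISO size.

B7

64 = 2^6, so 6 halving steps.
B1 → B2 → … → B7 after 6 steps.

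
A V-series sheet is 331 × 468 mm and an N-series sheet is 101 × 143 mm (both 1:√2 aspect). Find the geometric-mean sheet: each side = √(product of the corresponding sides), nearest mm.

183 × 259 mm

Short side: √(331 · 101) = √33431 ≈ 182.8 → 183 mm
Long side: √(468 · 143) = √66924 ≈ 258.7 → 259 mm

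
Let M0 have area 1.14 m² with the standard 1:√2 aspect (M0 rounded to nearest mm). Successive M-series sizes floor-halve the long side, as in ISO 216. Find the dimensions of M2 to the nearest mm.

449 × 635 mm

Let M0's short side be w mm. w · w√2 = 1.14 m² = 1,140,000 mm², so w ≈ 897.8 mm and w√2 ≈ 1269.7 mm → M0 = 898 × 1270 mm.
M1: ⌊1270/2⌋ × 898 = 635 × 898 mm
M2: ⌊898/2⌋ × 635 = 449 × 635 mm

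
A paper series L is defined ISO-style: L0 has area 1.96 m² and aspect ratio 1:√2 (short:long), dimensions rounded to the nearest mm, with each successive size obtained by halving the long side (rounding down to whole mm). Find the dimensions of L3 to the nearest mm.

416 × 588 mm

Let L0's short side be w mm. w · w√2 = 1.96 m² = 1,960,000 mm², so w ≈ 1177.3 mm and w√2 ≈ 1664.9 mm → L0 = 1177 × 1665 mm.
L1: ⌊1665/2⌋ × 1177 = 832 × 1177 mm
L2: ⌊1177/2⌋ × 832 = 588 × 832 mm
L3: ⌊832/2⌋ × 588 = 416 × 588 mm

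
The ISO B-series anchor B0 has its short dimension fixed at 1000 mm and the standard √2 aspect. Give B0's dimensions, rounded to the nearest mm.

1000 × 1414 mm

Short side = 1000 mm; long side = 1000√2 ≈ 1414.2 mm.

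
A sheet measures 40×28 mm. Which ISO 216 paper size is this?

Aspect ratio 40/28 ≈ 1.429 — close to the ISO √2 ≈ 1.414.
In the C-series (envelope sizes, between A and B): C10 = 28 × 40 mm.

C10 (28 × 40 mm)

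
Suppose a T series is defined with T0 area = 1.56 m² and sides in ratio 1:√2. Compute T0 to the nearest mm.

1050 × 1485 mm

Let the short side be w mm. Then w · w√2 = 1.56 m² = 1,560,000 mm².
w² = 1,560,000/√2, so w ≈ 1050.3 mm; long side = w√2 ≈ 1485.3 mm.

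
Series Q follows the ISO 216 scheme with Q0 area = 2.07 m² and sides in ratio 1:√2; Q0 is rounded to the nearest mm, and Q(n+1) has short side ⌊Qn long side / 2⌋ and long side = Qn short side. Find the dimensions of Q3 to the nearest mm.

Let Q0's short side be w mm. w · w√2 = 2.07 m² = 2,070,000 mm², so w ≈ 1209.8 mm and w√2 ≈ 1711.0 mm → Q0 = 1210 × 1711 mm.
Q1: ⌊1711/2⌋ × 1210 = 855 × 1210 mm
Q2: ⌊1210/2⌋ × 855 = 605 × 855 mm
Q3: ⌊855/2⌋ × 605 = 427 × 605 mm

427 × 605 mm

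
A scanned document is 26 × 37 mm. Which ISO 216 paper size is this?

Aspect ratio 37/26 ≈ 1.423 — close to the ISO √2 ≈ 1.414.
In the A-series (A0 area = 1 m²): A10 = 26 × 37 mm.

A10 (26 × 37 mm)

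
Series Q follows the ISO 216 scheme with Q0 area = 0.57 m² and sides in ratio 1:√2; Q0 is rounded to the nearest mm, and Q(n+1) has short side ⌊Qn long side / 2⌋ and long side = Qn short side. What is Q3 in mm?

224 × 317 mm

Let Q0's short side be w mm. w · w√2 = 0.57 m² = 570,000 mm², so w ≈ 634.9 mm and w√2 ≈ 897.8 mm → Q0 = 635 × 898 mm.
Q1: ⌊898/2⌋ × 635 = 449 × 635 mm
Q2: ⌊635/2⌋ × 449 = 317 × 449 mm
Q3: ⌊449/2⌋ × 317 = 224 × 317 mm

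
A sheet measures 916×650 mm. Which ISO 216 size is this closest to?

Aspect ratio 916/650 ≈ 1.409 — close to the ISO √2 ≈ 1.414.
In the C-series (envelope sizes, between A and B): C1 = 648 × 917 mm.
Off by 3 mm total — nearest standard size.

C1 (648 × 917 mm)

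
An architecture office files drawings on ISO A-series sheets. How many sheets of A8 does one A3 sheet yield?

A3 = 297 × 420 mm; A8 = 52 × 74 mm.
Each halving step doubles the count; 5 steps from A3 to A8.
2^5 = 32.

32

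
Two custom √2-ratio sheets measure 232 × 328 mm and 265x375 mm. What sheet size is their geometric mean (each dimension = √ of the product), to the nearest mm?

Short side: √(232 · 265) = √61480 ≈ 248.0 → 248 mm
Long side: √(328 · 375) = √123000 ≈ 350.7 → 351 mm

248 × 351 mm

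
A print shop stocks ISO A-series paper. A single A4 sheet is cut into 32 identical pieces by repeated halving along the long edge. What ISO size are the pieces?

32 = 2^5, so 5 halving steps.
A4 → A5 → … → A9 after 5 steps.

A9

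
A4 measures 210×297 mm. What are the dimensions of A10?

26 × 37 mm

A5: ⌊297/2⌋ × 210 = 148 × 210 mm
A6: ⌊210/2⌋ × 148 = 105 × 148 mm
A7: ⌊148/2⌋ × 105 = 74 × 105 mm
A8: ⌊105/2⌋ × 74 = 52 × 74 mm
A9: ⌊74/2⌋ × 52 = 37 × 52 mm
A10: ⌊52/2⌋ × 37 = 26 × 37 mm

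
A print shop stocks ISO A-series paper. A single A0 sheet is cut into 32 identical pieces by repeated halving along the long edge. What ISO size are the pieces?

A5

32 = 2^5, so 5 halving steps.
A0 → A1 → … → A5 after 5 steps.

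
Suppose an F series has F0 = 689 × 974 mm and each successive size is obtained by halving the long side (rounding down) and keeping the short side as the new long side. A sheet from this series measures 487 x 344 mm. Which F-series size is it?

F2

F0: 689 × 974 mm
F1: 487 × 689 mm
F2: 344 × 487 mm
F3: 243 × 344 mm
→ matches F2.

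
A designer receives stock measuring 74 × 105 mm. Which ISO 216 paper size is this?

A7 (74 × 105 mm)

Aspect ratio 105/74 ≈ 1.419 — close to the ISO √2 ≈ 1.414.
In the A-series (A0 area = 1 m²): A7 = 74 × 105 mm.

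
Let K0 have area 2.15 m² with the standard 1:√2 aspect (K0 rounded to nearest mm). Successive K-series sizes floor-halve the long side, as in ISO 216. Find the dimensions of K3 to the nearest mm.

436 × 616 mm

Let K0's short side be w mm. w · w√2 = 2.15 m² = 2,150,000 mm², so w ≈ 1233.0 mm and w√2 ≈ 1743.7 mm → K0 = 1233 × 1744 mm.
K1: ⌊1744/2⌋ × 1233 = 872 × 1233 mm
K2: ⌊1233/2⌋ × 872 = 616 × 872 mm
K3: ⌊872/2⌋ × 616 = 436 × 616 mm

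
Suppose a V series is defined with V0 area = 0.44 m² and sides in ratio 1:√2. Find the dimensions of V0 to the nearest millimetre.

558 × 789 mm

Let the short side be w mm. Then w · w√2 = 0.44 m² = 440,000 mm².
w² = 440,000/√2, so w ≈ 557.8 mm; long side = w√2 ≈ 788.8 mm.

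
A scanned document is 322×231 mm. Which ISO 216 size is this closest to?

C4 (229 × 324 mm)

Aspect ratio 322/231 ≈ 1.394 (ISO target is √2 ≈ 1.414).
In the C-series (envelope sizes, between A and B): C4 = 229 × 324 mm.
Off by 4 mm total — nearest standard size.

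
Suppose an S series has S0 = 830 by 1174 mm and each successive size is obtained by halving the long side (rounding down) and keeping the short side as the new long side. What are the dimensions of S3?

S1: ⌊1174/2⌋ × 830 = 587 × 830 mm
S2: ⌊830/2⌋ × 587 = 415 × 587 mm
S3: ⌊587/2⌋ × 415 = 293 × 415 mm

293 × 415 mm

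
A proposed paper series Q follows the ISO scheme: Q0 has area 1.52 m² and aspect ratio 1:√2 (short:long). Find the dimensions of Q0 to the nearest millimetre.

1037 × 1466 mm

Let the short side be w mm. Then w · w√2 = 1.52 m² = 1,520,000 mm².
w² = 1,520,000/√2, so w ≈ 1036.7 mm; long side = w√2 ≈ 1466.2 mm.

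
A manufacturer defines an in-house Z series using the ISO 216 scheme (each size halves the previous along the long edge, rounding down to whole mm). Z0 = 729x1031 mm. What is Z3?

257 × 364 mm

Z1 = 515 × 729 mm (from Z0 by 1 halving).
Z2: ⌊729/2⌋ × 515 = 364 × 515 mm
Z3: ⌊515/2⌋ × 364 = 257 × 364 mm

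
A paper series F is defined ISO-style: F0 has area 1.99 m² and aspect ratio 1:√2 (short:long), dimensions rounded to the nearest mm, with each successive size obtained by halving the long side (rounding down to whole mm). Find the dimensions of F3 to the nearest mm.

Let F0's short side be w mm. w · w√2 = 1.99 m² = 1,990,000 mm², so w ≈ 1186.2 mm and w√2 ≈ 1677.6 mm → F0 = 1186 × 1678 mm.
F1: ⌊1678/2⌋ × 1186 = 839 × 1186 mm
F2: ⌊1186/2⌋ × 839 = 593 × 839 mm
F3: ⌊839/2⌋ × 593 = 419 × 593 mm

419 × 593 mm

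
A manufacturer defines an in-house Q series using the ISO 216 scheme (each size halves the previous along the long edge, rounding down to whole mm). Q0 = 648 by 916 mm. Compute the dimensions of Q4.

162 × 229 mm

Q1: ⌊916/2⌋ × 648 = 458 × 648 mm
Q2: ⌊648/2⌋ × 458 = 324 × 458 mm
Q3: ⌊458/2⌋ × 324 = 229 × 324 mm
Q4: ⌊324/2⌋ × 229 = 162 × 229 mm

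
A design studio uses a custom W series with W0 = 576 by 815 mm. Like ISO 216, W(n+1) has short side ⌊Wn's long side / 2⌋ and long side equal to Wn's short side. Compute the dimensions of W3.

203 × 288 mm

W1: ⌊815/2⌋ × 576 = 407 × 576 mm
W2: ⌊576/2⌋ × 407 = 288 × 407 mm
W3: ⌊407/2⌋ × 288 = 203 × 288 mm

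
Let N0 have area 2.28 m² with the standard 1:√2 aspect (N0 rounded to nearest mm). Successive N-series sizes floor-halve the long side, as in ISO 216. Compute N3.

Let N0's short side be w mm. w · w√2 = 2.28 m² = 2,280,000 mm², so w ≈ 1269.7 mm and w√2 ≈ 1795.7 mm → N0 = 1270 × 1796 mm.
N1: ⌊1796/2⌋ × 1270 = 898 × 1270 mm
N2: ⌊1270/2⌋ × 898 = 635 × 898 mm
N3: ⌊898/2⌋ × 635 = 449 × 635 mm

449 × 635 mm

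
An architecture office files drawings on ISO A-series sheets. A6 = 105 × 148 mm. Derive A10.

A7: ⌊148/2⌋ × 105 = 74 × 105 mm
A8: ⌊105/2⌋ × 74 = 52 × 74 mm
A9: ⌊74/2⌋ × 52 = 37 × 52 mm
A10: ⌊52/2⌋ × 37 = 26 × 37 mm

26 × 37 mm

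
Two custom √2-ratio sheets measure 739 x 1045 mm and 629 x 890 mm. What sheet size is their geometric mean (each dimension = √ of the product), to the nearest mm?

Short side: √(739 · 629) = √464831 ≈ 681.8 → 682 mm
Long side: √(1045 · 890) = √930050 ≈ 964.4 → 964 mm

682 × 964 mm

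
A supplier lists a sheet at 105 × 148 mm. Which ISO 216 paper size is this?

Aspect ratio 148/105 ≈ 1.410 — close to the ISO √2 ≈ 1.414.
In the A-series (A0 area = 1 m²): A6 = 105 × 148 mm.

A6 (105 × 148 mm)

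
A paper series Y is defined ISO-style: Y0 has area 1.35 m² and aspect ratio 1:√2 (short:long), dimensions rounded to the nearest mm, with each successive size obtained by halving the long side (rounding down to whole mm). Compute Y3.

Let Y0's short side be w mm. w · w√2 = 1.35 m² = 1,350,000 mm², so w ≈ 977.0 mm and w√2 ≈ 1381.7 mm → Y0 = 977 × 1382 mm.
Y1: ⌊1382/2⌋ × 977 = 691 × 977 mm
Y2: ⌊977/2⌋ × 691 = 488 × 691 mm
Y3: ⌊691/2⌋ × 488 = 345 × 488 mm

345 × 488 mm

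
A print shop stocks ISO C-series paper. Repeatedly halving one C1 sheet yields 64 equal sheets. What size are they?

C7

64 = 2^6, so 6 halving steps.
C1 → C2 → … → C7 after 6 steps.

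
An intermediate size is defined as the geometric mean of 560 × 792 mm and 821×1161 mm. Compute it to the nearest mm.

678 × 959 mm

Short side: √(560 · 821) = √459760 ≈ 678.1 → 678 mm
Long side: √(792 · 1161) = √919512 ≈ 958.9 → 959 mm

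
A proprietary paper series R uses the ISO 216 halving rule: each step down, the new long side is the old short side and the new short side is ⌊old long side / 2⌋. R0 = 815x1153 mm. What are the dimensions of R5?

R1 = 576 × 815 mm (from R0 by 1 halving).
R2: ⌊815/2⌋ × 576 = 407 × 576 mm
R3: ⌊576/2⌋ × 407 = 288 × 407 mm
R4: ⌊407/2⌋ × 288 = 203 × 288 mm
R5: ⌊288/2⌋ × 203 = 144 × 203 mm

144 × 203 mm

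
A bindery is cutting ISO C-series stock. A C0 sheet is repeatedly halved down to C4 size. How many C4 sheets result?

16

C0 = 917 × 1297 mm; C4 = 229 × 324 mm.
Each halving step doubles the count; 4 steps from C0 to C4.
2^4 = 16.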